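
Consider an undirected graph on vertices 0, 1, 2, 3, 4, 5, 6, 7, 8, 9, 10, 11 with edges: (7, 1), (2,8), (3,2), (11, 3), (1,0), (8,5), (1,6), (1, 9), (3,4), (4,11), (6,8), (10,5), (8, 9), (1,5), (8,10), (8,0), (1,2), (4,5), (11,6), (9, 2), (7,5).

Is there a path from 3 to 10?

Explore from 3.
Distance 1: reach 2, 4, 11.
Distance 2: reach 1, 5, 6, 8, 9.
Distance 3: reach 0, 7, 10.
Found 10.

Yes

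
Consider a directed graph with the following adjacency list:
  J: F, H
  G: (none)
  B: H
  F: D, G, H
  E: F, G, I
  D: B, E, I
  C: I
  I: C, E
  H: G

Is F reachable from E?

Explore from E.
Distance 1: reach F, G, I.
Found F.

Yes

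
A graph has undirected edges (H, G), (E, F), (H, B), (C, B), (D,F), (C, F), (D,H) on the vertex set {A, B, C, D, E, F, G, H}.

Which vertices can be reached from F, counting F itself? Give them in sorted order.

B, C, D, E, F, G, H

Start at F.
Its neighbours: C, D, E.
Then their neighbours: B, H.
Then next layer: G.
Nothing further is reachable.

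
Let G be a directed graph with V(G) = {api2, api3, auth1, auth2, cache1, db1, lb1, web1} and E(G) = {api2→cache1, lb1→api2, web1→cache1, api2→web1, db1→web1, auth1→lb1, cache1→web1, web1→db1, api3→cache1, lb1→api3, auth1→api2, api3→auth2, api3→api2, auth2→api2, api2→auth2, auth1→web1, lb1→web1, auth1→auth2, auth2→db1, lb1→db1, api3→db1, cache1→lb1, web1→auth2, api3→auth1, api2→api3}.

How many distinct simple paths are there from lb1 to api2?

10

lb1→api2
lb1→api3→api2
lb1→api3→auth1→api2
lb1→api3→auth1→auth2→api2
lb1→api3→auth1→web1→auth2→api2
lb1→api3→auth2→api2
lb1→api3→cache1→web1→auth2→api2
lb1→api3→db1→web1→auth2→api2
lb1→db1→web1→auth2→api2
lb1→web1→auth2→api2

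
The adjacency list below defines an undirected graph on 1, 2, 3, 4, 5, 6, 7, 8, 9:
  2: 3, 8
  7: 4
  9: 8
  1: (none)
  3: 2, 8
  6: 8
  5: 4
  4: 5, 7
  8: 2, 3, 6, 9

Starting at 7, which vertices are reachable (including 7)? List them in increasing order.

4, 5, 7

Start at 7.
Its neighbours: 4.
Then their neighbours: 5.
Nothing further is reachable.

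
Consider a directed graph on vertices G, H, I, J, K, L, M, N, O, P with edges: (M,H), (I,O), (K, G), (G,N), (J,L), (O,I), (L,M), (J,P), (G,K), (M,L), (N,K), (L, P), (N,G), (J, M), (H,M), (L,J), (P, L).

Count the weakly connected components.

3

From G: component {G, K, N}.
From H: component {H, J, L, M, P}.
From I: component {I, O}.
That's 3 components.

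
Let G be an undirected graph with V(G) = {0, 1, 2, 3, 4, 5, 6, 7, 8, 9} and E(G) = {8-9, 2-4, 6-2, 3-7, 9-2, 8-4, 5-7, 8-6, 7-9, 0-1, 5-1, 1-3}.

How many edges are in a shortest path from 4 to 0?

6

Distance 0: 4.
Distance 1: 2, 8.
Distance 2: 6, 9.
Distance 3: 7.
Distance 4: 3, 5.
Distance 5: 1.
Distance 6: 0 — contains 0.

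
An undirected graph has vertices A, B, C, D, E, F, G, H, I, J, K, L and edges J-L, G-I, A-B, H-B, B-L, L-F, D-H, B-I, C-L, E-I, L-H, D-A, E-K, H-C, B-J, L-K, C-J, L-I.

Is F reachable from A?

Yes

Explore from A.
Distance 1: reach B, D.
Distance 2: reach H, I, J, L.
Distance 3: reach C, E, F, G, K.
Found F.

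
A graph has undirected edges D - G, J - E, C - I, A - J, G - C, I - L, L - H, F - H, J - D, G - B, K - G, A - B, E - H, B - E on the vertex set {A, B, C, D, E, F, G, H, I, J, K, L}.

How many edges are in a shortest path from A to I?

4

Distance 0: A.
Distance 1: B, J.
Distance 2: D, E, G.
Distance 3: C, H, K.
Distance 4: F, I, L — contains I.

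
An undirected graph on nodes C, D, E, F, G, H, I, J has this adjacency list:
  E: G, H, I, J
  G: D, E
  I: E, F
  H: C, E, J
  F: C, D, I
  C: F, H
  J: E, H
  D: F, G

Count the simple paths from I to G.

6

I–E–G
I–E–H–C–F–D–G
I–E–J–H–C–F–D–G
I–F–C–H–E–G
I–F–C–H–J–E–G
I–F–D–G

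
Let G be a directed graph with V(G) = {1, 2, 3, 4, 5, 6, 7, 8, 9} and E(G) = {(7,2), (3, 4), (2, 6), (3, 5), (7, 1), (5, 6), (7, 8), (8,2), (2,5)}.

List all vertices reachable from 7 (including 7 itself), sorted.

Start at 7.
Its neighbours: 1, 2, 8.
Then their neighbours: 5, 6.
Nothing further is reachable.

1, 2, 5, 6, 7, 8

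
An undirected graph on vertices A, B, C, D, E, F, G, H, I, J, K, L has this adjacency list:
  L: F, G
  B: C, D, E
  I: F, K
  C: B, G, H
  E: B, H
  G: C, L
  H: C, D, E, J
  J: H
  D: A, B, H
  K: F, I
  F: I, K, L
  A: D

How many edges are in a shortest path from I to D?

6

Distance 0: I.
Distance 1: F, K.
Distance 2: L.
Distance 3: G.
Distance 4: C.
Distance 5: B, H.
Distance 6: D, E, J — contains D.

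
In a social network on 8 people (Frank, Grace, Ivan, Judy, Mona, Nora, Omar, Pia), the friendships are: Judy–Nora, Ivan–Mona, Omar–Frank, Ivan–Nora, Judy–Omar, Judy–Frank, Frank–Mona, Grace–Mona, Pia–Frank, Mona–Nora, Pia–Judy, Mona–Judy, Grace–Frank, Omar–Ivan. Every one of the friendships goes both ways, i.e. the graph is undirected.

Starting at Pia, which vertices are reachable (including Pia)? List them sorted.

Start at Pia.
Its neighbours: Frank, Judy.
Then their neighbours: Grace, Mona, Nora, Omar.
Then next layer: Ivan.
Every vertex is now reached.

Frank, Grace, Ivan, Judy, Mona, Nora, Omar, Pia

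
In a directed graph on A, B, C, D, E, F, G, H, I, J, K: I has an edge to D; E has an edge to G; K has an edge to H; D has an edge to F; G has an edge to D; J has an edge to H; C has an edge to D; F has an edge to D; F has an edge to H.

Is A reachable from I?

Explore from I.
Distance 1: reach D.
Distance 2: reach F.
Distance 3: reach H.
The search from I is exhausted; no directed path reaches A.

No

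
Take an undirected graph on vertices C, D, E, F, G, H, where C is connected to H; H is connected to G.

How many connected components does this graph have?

From C: component {C, G, H}.
From D: component {D}.
From E: component {E}.
From F: component {F}.
That's 4 components.

4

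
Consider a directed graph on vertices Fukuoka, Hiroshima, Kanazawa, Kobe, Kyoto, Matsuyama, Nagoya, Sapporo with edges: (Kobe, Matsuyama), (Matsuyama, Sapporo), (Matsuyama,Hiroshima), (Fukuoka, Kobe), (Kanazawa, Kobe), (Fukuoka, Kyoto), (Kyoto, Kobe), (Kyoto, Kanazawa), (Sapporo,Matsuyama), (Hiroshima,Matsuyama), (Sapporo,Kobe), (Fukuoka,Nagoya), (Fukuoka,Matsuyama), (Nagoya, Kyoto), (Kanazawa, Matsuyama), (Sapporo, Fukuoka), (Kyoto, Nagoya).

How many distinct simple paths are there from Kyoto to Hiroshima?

Kyoto→Kanazawa→Kobe→Matsuyama→Hiroshima
Kyoto→Kanazawa→Matsuyama→Hiroshima
Kyoto→Kobe→Matsuyama→Hiroshima

3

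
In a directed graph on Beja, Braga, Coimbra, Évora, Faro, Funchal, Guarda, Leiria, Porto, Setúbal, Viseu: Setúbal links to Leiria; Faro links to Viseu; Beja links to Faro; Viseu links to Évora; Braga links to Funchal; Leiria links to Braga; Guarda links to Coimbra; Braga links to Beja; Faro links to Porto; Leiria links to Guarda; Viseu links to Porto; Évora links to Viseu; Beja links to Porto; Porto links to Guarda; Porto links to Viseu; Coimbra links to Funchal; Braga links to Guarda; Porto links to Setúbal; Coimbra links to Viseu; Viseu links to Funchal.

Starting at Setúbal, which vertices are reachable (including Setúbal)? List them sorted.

Start at Setúbal.
Its neighbours: Leiria.
Then their neighbours: Braga, Guarda.
Then next layer: Beja, Coimbra, Funchal.
Then next layer: Faro, Porto, Viseu.
Then next layer: Évora.
Every vertex is now reached.

Beja, Braga, Coimbra, Évora, Faro, Funchal, Guarda, Leiria, Porto, Setúbal, Viseu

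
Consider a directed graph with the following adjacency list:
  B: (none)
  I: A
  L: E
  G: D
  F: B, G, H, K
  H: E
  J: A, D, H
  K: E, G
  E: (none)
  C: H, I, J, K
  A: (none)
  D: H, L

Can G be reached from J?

No

Explore from J.
Distance 1: reach A, D, H.
Distance 2: reach E, L.
The search from J is exhausted; no directed path reaches G.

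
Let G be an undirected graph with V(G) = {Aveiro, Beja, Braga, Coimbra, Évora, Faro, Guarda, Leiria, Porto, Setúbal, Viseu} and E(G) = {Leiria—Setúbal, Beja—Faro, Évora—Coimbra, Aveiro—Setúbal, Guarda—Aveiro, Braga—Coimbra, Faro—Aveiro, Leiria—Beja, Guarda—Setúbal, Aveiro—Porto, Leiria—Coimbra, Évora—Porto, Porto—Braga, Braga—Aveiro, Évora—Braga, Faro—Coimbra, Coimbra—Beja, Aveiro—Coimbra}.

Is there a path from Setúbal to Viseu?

No

Explore from Setúbal.
Distance 1: reach Aveiro, Guarda, Leiria.
Distance 2: reach Beja, Braga, Coimbra, Faro, Porto.
Distance 3: reach Évora.
The search is exhausted without reaching Viseu; it lies in a different component.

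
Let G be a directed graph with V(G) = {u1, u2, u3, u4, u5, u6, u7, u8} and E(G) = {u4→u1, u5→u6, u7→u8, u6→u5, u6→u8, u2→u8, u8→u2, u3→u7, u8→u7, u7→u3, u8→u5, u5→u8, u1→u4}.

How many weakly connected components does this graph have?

From u1: component {u1, u4}.
From u2: component {u2, u3, u5, u6, u7, u8}.
That's 2 components.

2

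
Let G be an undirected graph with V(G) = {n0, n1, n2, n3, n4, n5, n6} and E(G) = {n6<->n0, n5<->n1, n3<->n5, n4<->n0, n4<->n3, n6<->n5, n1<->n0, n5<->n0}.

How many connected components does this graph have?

From n0: component {n0, n1, n3, n4, n5, n6}.
From n2: component {n2}.
That's 2 components.

2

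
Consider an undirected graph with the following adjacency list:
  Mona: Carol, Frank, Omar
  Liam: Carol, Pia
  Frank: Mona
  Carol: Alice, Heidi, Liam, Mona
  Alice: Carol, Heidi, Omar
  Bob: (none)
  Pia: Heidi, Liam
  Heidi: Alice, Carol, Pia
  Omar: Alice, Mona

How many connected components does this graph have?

2

From Alice: component {Alice, Carol, Frank, Heidi, Liam, Mona, Omar, Pia}.
From Bob: component {Bob}.
That's 2 components.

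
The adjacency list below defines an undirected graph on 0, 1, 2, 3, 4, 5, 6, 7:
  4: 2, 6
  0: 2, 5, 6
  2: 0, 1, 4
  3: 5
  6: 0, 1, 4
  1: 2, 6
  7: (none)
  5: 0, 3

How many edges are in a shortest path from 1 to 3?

Distance 0: 1.
Distance 1: 2, 6.
Distance 2: 0, 4.
Distance 3: 5.
Distance 4: 3 — contains 3.

4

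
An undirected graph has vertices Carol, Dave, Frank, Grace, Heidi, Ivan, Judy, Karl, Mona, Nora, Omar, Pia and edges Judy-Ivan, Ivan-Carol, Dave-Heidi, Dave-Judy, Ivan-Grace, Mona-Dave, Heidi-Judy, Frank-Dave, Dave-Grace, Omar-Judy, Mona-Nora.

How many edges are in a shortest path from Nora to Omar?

Distance 0: Nora.
Distance 1: Mona.
Distance 2: Dave.
Distance 3: Frank, Grace, Heidi, Judy.
Distance 4: Ivan, Omar — contains Omar.

4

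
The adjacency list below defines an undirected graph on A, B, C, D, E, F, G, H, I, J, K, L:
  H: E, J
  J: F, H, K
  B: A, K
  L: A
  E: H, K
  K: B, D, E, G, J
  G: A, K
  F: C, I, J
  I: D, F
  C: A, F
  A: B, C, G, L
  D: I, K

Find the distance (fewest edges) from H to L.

Distance 0: H.
Distance 1: E, J.
Distance 2: F, K.
Distance 3: B, C, D, G, I.
Distance 4: A.
Distance 5: L — contains L.

5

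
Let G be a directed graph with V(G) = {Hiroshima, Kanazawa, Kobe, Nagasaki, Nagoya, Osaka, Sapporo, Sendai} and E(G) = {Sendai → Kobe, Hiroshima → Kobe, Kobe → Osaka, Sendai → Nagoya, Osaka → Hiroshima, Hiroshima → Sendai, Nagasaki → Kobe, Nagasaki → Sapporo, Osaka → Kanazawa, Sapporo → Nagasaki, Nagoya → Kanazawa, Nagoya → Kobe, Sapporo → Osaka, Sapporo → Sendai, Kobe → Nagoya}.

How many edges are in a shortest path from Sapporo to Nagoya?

Distance 0: Sapporo.
Distance 1: Nagasaki, Osaka, Sendai.
Distance 2: Hiroshima, Kanazawa, Kobe, Nagoya — contains Nagoya.

2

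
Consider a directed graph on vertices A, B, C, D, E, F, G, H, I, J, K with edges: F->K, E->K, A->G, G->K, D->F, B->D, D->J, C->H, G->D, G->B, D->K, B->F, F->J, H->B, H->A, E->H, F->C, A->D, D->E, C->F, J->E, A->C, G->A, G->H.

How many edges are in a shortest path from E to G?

Distance 0: E.
Distance 1: H, K.
Distance 2: A, B.
Distance 3: C, D, F, G — contains G.

3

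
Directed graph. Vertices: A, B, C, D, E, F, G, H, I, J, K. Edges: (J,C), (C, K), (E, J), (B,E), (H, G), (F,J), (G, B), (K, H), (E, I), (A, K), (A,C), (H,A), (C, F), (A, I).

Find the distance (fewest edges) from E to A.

5

Distance 0: E.
Distance 1: I, J.
Distance 2: C.
Distance 3: F, K.
Distance 4: H.
Distance 5: A, G — contains A.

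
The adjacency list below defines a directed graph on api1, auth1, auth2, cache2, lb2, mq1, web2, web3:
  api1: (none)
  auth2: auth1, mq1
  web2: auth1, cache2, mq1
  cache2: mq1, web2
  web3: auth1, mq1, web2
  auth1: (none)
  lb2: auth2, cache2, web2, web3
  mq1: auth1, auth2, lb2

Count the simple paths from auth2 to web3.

1

auth2→mq1→lb2→web3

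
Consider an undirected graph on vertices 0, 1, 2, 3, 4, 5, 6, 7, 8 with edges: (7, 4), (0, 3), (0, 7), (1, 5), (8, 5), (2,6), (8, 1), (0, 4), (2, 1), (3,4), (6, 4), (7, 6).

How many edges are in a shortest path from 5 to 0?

Distance 0: 5.
Distance 1: 1, 8.
Distance 2: 2.
Distance 3: 6.
Distance 4: 4, 7.
Distance 5: 0, 3 — contains 0.

5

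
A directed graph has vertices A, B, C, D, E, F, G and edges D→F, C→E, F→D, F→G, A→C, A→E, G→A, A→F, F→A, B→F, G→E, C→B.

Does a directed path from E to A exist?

No

E has no outgoing edges, so nothing is reachable from it.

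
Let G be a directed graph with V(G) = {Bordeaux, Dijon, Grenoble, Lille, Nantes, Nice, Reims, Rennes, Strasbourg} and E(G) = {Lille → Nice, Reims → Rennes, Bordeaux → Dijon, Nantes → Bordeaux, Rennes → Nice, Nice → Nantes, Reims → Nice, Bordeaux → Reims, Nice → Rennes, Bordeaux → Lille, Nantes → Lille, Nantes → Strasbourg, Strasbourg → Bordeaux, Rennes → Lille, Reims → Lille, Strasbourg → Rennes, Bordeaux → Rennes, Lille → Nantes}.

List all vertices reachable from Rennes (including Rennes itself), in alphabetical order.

Start at Rennes.
Its neighbours: Lille, Nice.
Then their neighbours: Nantes.
Then next layer: Bordeaux, Strasbourg.
Then next layer: Dijon, Reims.
Nothing further is reachable.

Bordeaux, Dijon, Lille, Nantes, Nice, Reims, Rennes, Strasbourg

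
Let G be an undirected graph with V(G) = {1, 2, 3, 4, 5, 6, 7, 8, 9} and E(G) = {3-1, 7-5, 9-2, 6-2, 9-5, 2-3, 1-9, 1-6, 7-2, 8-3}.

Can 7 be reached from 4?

No

4 has no edges, so nothing is reachable from it.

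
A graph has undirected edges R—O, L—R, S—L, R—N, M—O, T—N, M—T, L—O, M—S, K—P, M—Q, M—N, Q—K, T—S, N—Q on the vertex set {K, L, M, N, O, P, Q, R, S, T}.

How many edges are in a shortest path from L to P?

Distance 0: L.
Distance 1: O, R, S.
Distance 2: M, N, T.
Distance 3: Q.
Distance 4: K.
Distance 5: P — contains P.

5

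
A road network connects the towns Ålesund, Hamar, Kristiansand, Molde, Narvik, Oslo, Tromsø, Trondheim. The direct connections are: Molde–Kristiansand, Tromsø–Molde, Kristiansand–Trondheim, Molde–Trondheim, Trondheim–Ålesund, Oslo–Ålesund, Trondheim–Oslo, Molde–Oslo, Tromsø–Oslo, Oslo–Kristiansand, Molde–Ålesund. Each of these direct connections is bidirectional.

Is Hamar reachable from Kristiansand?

No

Explore from Kristiansand.
Distance 1: reach Molde, Oslo, Trondheim.
Distance 2: reach Ålesund, Tromsø.
The search is exhausted without reaching Hamar; it lies in a different component.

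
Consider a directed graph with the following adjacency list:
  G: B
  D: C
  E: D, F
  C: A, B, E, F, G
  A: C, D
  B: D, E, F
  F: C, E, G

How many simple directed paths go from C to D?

12

C→A→D
C→B→D
C→B→E→D
C→B→F→E→D
C→E→D
C→E→F→G→B→D
C→F→E→D
C→F→G→B→D
C→F→G→B→E→D
C→G→B→D
C→G→B→E→D
C→G→B→F→E→D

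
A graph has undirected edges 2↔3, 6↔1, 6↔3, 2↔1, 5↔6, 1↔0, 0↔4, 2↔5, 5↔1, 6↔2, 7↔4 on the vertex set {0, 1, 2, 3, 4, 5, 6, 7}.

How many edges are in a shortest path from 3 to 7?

Distance 0: 3.
Distance 1: 2, 6.
Distance 2: 1, 5.
Distance 3: 0.
Distance 4: 4.
Distance 5: 7 — contains 7.

5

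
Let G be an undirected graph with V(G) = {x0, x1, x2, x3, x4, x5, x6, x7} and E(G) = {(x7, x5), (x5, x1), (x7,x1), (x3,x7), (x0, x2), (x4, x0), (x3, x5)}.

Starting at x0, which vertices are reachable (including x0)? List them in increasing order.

Start at x0.
Its neighbours: x2, x4.
Nothing further is reachable.

x0, x2, x4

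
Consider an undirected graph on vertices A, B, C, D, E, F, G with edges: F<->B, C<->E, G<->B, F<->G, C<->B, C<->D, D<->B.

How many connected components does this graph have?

From A: component {A}.
From B: component {B, C, D, E, F, G}.
That's 2 components.

2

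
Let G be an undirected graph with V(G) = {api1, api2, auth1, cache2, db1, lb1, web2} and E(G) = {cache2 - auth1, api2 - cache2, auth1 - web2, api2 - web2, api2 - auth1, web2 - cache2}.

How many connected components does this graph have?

4

From api1: component {api1}.
From api2: component {api2, auth1, cache2, web2}.
From db1: component {db1}.
From lb1: component {lb1}.
That's 4 components.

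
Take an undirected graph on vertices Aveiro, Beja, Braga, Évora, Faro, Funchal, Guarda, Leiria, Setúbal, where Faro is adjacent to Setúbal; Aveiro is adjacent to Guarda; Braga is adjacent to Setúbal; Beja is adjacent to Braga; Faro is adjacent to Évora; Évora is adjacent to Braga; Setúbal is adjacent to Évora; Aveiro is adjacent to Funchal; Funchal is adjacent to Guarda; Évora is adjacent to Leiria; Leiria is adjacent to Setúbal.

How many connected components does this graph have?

From Aveiro: component {Aveiro, Funchal, Guarda}.
From Beja: component {Beja, Braga, Évora, Faro, Leiria, Setúbal}.
That's 2 components.

2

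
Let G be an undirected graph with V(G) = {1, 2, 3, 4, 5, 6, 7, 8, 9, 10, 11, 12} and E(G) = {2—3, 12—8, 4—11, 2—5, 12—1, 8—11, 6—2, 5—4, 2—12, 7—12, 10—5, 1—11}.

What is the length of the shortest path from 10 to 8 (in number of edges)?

4

Distance 0: 10.
Distance 1: 5.
Distance 2: 2, 4.
Distance 3: 3, 6, 11, 12.
Distance 4: 1, 7, 8 — contains 8.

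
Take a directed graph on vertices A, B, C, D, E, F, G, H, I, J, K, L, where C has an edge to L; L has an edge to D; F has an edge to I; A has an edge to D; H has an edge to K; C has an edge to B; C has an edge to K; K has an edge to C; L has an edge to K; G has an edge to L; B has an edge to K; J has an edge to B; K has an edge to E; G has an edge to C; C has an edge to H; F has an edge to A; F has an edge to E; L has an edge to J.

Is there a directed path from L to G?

No

Explore from L.
Distance 1: reach D, J, K.
Distance 2: reach B, C, E.
Distance 3: reach H.
The search from L is exhausted; no directed path reaches G.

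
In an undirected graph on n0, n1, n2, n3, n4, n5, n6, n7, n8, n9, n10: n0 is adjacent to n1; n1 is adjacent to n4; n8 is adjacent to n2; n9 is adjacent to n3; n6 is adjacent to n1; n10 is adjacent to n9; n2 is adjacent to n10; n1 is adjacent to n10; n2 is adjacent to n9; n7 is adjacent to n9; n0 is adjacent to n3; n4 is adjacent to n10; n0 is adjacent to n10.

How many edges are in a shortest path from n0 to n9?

2

Distance 0: n0.
Distance 1: n1, n3, n10.
Distance 2: n2, n4, n6, n9 — contains n9.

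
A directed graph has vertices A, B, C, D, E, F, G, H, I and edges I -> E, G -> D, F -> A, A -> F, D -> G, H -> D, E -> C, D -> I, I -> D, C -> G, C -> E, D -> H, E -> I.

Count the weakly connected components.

From A: component {A, F}.
From B: component {B}.
From C: component {C, D, E, G, H, I}.
That's 3 components.

3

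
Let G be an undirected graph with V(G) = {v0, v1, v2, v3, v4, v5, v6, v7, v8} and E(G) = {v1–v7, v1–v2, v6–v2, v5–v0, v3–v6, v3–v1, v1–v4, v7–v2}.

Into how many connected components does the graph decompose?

3

From v0: component {v0, v5}.
From v1: component {v1, v2, v3, v4, v6, v7}.
From v8: component {v8}.
That's 3 components.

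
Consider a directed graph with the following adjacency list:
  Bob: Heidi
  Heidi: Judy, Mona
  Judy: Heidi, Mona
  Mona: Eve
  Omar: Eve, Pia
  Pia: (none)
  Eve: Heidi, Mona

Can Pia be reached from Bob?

Explore from Bob.
Distance 1: reach Heidi.
Distance 2: reach Judy, Mona.
Distance 3: reach Eve.
The search from Bob is exhausted; no directed path reaches Pia.

No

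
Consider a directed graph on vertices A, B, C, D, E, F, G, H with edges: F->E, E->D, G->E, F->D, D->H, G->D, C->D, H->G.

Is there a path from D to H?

Yes

Explore from D.
Distance 1: reach H.
Found H.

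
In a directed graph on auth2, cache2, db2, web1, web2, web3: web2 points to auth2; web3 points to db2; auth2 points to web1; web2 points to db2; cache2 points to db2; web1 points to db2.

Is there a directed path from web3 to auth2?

Explore from web3.
Distance 1: reach db2.
The search from web3 is exhausted; no directed path reaches auth2.

No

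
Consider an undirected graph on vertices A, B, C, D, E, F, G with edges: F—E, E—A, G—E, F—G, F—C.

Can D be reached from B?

No

B has no edges, so nothing is reachable from it.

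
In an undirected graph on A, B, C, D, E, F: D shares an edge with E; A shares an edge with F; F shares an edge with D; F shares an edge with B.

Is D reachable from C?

No

C has no edges, so nothing is reachable from it.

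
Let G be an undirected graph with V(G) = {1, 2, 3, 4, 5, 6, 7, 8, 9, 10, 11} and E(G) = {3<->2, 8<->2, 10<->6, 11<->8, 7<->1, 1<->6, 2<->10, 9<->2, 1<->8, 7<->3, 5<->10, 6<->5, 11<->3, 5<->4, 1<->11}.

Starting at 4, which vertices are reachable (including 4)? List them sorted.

1, 2, 3, 4, 5, 6, 7, 8, 9, 10, 11

Start at 4.
Its neighbours: 5.
Then their neighbours: 6, 10.
Then next layer: 1, 2.
Then next layer: 3, 7, 8, 9, 11.
Every vertex is now reached.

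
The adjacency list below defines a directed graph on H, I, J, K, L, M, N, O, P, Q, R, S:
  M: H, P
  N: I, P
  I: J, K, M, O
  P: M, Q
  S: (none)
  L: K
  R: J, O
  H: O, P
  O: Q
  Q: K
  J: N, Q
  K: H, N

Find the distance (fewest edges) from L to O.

3

Distance 0: L.
Distance 1: K.
Distance 2: H, N.
Distance 3: I, O, P — contains O.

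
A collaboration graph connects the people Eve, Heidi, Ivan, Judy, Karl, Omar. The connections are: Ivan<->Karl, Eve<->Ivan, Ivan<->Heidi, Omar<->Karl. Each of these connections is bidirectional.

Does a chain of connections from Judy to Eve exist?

No

Judy has no edges, so nothing is reachable from it.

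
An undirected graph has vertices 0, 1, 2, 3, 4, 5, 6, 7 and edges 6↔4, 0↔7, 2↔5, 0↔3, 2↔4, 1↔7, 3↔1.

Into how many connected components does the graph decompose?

2

From 0: component {0, 1, 3, 7}.
From 2: component {2, 4, 5, 6}.
That's 2 components.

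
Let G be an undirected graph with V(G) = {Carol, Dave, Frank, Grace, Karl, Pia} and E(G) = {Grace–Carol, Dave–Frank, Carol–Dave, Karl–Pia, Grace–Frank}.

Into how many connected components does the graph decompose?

From Carol: component {Carol, Dave, Frank, Grace}.
From Karl: component {Karl, Pia}.
That's 2 components.

2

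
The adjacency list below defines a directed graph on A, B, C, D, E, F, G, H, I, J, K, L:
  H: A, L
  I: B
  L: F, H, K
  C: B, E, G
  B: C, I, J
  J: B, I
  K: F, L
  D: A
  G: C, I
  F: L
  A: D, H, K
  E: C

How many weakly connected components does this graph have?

2

From A: component {A, D, F, H, K, L}.
From B: component {B, C, E, G, I, J}.
That's 2 components.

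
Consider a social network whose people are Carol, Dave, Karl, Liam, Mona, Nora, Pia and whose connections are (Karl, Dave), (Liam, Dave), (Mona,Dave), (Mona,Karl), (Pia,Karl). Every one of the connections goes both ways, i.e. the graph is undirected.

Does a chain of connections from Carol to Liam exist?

Carol has no edges, so nothing is reachable from it.

No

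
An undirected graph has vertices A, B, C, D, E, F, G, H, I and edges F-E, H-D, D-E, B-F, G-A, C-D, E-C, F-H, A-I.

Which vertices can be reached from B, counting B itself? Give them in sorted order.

B, C, D, E, F, H

Start at B.
Its neighbours: F.
Then their neighbours: E, H.
Then next layer: C, D.
Nothing further is reachable.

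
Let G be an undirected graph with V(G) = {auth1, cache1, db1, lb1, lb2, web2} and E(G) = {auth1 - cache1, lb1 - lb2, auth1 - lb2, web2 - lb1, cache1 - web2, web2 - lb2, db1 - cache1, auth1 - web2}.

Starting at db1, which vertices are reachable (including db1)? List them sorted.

Start at db1.
Its neighbours: cache1.
Then their neighbours: auth1, web2.
Then next layer: lb1, lb2.
Every vertex is now reached.

auth1, cache1, db1, lb1, lb2, web2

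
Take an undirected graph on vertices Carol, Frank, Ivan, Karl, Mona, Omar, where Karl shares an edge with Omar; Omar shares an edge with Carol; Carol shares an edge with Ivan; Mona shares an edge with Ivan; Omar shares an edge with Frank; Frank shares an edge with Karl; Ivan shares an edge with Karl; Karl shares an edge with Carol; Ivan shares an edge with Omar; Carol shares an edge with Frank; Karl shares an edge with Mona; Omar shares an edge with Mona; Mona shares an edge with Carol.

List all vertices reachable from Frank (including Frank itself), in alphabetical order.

Start at Frank.
Its neighbours: Carol, Karl, Omar.
Then their neighbours: Ivan, Mona.
Every vertex is now reached.

Carol, Frank, Ivan, Karl, Mona, Omar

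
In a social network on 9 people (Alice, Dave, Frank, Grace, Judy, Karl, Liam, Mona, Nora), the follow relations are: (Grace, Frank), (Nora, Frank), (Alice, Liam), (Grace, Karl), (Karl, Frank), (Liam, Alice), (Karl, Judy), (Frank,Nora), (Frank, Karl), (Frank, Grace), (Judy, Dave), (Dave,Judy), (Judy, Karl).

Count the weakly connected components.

From Alice: component {Alice, Liam}.
From Dave: component {Dave, Frank, Grace, Judy, Karl, Nora}.
From Mona: component {Mona}.
That's 3 components.

3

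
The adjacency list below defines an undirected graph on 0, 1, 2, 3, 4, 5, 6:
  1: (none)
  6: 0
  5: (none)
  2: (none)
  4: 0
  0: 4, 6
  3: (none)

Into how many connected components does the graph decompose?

5

From 0: component {0, 4, 6}.
From 1: component {1}.
From 2: component {2}.
From 3: component {3}.
From 5: component {5}.
That's 5 components.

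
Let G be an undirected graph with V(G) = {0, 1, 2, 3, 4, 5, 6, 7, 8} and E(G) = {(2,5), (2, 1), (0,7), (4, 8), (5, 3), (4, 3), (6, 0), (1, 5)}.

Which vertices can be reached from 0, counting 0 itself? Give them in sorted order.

Start at 0.
Its neighbours: 6, 7.
Nothing further is reachable.

0, 6, 7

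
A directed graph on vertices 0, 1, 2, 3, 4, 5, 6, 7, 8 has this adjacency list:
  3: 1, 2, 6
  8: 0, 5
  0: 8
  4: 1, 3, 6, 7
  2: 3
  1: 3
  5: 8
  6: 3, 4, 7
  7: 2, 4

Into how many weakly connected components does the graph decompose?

From 0: component {0, 5, 8}.
From 1: component {1, 2, 3, 4, 6, 7}.
That's 2 components.

2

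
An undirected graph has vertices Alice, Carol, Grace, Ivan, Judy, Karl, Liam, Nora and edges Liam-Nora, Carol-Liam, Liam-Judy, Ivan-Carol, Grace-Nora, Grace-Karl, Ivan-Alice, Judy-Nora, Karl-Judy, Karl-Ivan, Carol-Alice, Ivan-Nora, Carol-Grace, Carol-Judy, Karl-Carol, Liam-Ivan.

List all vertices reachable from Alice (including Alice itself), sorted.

Alice, Carol, Grace, Ivan, Judy, Karl, Liam, Nora

Start at Alice.
Its neighbours: Carol, Ivan.
Then their neighbours: Grace, Judy, Karl, Liam, Nora.
Every vertex is now reached.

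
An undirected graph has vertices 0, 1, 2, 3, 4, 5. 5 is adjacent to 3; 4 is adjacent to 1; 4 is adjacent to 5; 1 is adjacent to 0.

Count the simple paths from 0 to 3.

0–1–4–5–3

1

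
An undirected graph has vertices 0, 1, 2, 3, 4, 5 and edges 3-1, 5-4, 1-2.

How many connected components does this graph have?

3

From 0: component {0}.
From 1: component {1, 2, 3}.
From 4: component {4, 5}.
That's 3 components.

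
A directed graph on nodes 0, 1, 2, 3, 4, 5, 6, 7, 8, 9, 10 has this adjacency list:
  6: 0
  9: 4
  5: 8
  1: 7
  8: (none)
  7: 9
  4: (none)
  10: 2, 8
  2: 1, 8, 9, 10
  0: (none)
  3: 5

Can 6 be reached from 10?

Explore from 10.
Distance 1: reach 2, 8.
Distance 2: reach 1, 9.
Distance 3: reach 4, 7.
The search from 10 is exhausted; no directed path reaches 6.

No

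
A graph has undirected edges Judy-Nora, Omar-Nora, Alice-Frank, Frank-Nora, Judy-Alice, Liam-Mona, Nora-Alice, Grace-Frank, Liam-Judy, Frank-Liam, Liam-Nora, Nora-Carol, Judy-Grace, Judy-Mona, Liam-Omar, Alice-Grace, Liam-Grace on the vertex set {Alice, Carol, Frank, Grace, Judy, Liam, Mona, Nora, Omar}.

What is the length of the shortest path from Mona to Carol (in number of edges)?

Distance 0: Mona.
Distance 1: Judy, Liam.
Distance 2: Alice, Frank, Grace, Nora, Omar.
Distance 3: Carol — contains Carol.

3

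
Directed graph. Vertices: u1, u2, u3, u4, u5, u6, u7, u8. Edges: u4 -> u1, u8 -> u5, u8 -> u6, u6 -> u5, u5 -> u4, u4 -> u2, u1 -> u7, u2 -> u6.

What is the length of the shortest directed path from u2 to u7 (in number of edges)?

Distance 0: u2.
Distance 1: u6.
Distance 2: u5.
Distance 3: u4.
Distance 4: u1.
Distance 5: u7 — contains u7.

5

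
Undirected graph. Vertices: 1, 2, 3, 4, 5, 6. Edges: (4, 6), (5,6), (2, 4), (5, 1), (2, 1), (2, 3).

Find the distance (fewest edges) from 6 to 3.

Distance 0: 6.
Distance 1: 4, 5.
Distance 2: 1, 2.
Distance 3: 3 — contains 3.

3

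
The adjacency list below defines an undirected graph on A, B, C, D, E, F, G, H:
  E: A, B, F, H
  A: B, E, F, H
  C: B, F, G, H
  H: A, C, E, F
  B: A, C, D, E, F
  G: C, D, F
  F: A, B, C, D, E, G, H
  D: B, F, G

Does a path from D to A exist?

Yes

Explore from D.
Distance 1: reach B, F, G.
Distance 2: reach A, C, E, H.
Found A.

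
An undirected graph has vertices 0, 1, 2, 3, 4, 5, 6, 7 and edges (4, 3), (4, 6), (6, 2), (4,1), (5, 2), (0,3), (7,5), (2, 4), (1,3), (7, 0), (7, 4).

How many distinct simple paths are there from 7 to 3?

7–0–3
7–4–1–3
7–4–3
7–5–2–4–1–3
7–5–2–4–3
7–5–2–6–4–1–3
7–5–2–6–4–3

7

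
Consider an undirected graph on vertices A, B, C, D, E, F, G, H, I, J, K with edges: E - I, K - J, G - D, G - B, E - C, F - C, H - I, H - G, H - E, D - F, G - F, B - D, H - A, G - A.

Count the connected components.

2

From A: component {A, B, C, D, E, F, G, H, I}.
From J: component {J, K}.
That's 2 components.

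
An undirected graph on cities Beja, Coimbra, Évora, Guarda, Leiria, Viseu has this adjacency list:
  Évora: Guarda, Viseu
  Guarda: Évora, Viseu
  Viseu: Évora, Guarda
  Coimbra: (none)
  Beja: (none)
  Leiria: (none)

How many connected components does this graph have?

4

From Beja: component {Beja}.
From Coimbra: component {Coimbra}.
From Évora: component {Évora, Guarda, Viseu}.
From Leiria: component {Leiria}.
That's 4 components.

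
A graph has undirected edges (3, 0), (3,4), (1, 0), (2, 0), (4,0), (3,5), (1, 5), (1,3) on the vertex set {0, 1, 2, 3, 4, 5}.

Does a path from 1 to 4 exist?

Explore from 1.
Distance 1: reach 0, 3, 5.
Distance 2: reach 2, 4.
Found 4.

Yes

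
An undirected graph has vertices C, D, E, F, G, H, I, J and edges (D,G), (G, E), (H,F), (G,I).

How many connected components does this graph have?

From C: component {C}.
From D: component {D, E, G, I}.
From F: component {F, H}.
From J: component {J}.
That's 4 components.

4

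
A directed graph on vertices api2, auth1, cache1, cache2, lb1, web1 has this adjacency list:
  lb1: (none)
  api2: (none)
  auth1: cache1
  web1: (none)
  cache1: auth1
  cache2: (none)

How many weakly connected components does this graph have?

5

From api2: component {api2}.
From auth1: component {auth1, cache1}.
From cache2: component {cache2}.
From lb1: component {lb1}.
From web1: component {web1}.
That's 5 components.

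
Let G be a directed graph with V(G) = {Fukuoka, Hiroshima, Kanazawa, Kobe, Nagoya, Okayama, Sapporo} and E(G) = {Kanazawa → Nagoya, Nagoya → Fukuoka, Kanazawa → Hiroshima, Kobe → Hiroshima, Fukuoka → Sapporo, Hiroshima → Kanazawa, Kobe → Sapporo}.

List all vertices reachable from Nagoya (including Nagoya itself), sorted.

Fukuoka, Nagoya, Sapporo

Start at Nagoya.
Its neighbours: Fukuoka.
Then their neighbours: Sapporo.
Nothing further is reachable.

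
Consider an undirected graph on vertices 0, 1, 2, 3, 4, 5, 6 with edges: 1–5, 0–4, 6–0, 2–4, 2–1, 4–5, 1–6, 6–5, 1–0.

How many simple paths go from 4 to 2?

4–0–1–2
4–0–6–1–2
4–0–6–5–1–2
4–2
4–5–1–2
4–5–6–0–1–2
4–5–6–1–2

7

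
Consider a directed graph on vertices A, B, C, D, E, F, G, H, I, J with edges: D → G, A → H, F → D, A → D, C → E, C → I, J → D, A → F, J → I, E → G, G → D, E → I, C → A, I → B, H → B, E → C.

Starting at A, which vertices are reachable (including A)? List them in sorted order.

Start at A.
Its neighbours: D, F, H.
Then their neighbours: B, G.
Nothing further is reachable.

A, B, D, F, G, H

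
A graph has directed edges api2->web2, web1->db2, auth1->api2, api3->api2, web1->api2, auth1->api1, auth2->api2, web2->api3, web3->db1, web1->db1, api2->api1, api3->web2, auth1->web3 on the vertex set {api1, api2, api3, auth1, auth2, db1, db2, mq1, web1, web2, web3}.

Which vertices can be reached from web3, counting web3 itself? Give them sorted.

db1, web3

Start at web3.
Its neighbours: db1.
Nothing further is reachable.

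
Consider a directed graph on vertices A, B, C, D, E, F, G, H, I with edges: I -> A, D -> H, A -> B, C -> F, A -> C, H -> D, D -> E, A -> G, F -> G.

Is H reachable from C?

No

Explore from C.
Distance 1: reach F.
Distance 2: reach G.
The search from C is exhausted; no directed path reaches H.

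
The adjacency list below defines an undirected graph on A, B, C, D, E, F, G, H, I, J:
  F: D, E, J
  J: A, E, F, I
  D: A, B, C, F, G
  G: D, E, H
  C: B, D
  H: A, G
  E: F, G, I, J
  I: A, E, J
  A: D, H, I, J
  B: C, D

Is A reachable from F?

Explore from F.
Distance 1: reach D, E, J.
Distance 2: reach A, B, C, G, I.
Found A.

Yes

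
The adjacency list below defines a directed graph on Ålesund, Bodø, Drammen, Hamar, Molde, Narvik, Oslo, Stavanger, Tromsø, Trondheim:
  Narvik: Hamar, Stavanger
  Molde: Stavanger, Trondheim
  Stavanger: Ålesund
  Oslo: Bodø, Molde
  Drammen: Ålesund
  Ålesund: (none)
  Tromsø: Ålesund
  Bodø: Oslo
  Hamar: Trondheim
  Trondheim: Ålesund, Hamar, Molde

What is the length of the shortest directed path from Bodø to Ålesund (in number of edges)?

4

Distance 0: Bodø.
Distance 1: Oslo.
Distance 2: Molde.
Distance 3: Stavanger, Trondheim.
Distance 4: Ålesund, Hamar — contains Ålesund.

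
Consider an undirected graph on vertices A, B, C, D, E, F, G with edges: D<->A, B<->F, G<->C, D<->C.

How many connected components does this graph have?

3

From A: component {A, C, D, G}.
From B: component {B, F}.
From E: component {E}.
That's 3 components.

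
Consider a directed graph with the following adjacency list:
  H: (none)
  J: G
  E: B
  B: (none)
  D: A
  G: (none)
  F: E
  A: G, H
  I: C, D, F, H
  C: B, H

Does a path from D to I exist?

No

Explore from D.
Distance 1: reach A.
Distance 2: reach G, H.
The search from D is exhausted; no directed path reaches I.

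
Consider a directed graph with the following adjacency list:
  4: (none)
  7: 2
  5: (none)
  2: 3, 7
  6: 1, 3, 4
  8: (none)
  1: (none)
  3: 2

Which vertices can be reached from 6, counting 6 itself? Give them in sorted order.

1, 2, 3, 4, 6, 7

Start at 6.
Its neighbours: 1, 3, 4.
Then their neighbours: 2.
Then next layer: 7.
Nothing further is reachable.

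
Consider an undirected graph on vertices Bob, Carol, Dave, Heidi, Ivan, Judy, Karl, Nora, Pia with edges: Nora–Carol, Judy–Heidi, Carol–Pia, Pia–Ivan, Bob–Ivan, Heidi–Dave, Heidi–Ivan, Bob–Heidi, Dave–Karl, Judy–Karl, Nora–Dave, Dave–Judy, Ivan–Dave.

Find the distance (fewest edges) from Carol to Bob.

3

Distance 0: Carol.
Distance 1: Nora, Pia.
Distance 2: Dave, Ivan.
Distance 3: Bob, Heidi, Judy, Karl — contains Bob.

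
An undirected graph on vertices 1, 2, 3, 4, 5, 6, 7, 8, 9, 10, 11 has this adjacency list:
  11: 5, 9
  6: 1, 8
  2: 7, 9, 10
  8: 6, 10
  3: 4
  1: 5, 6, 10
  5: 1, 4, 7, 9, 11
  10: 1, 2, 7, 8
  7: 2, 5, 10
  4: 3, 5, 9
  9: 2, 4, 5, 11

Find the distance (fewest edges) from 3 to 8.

5

Distance 0: 3.
Distance 1: 4.
Distance 2: 5, 9.
Distance 3: 1, 2, 7, 11.
Distance 4: 6, 10.
Distance 5: 8 — contains 8.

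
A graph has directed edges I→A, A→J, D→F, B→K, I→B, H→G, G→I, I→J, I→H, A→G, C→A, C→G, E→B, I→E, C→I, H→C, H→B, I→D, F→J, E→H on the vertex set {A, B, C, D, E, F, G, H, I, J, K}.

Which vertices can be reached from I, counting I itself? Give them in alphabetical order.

A, B, C, D, E, F, G, H, I, J, K

Start at I.
Its neighbours: A, B, D, E, H, J.
Then their neighbours: C, F, G, K.
Every vertex is now reached.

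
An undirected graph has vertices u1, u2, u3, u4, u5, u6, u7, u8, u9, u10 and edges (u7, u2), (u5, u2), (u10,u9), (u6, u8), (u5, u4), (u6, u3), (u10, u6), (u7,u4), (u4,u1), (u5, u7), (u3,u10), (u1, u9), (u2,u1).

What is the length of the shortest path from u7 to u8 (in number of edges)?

Distance 0: u7.
Distance 1: u2, u4, u5.
Distance 2: u1.
Distance 3: u9.
Distance 4: u10.
Distance 5: u3, u6.
Distance 6: u8 — contains u8.

6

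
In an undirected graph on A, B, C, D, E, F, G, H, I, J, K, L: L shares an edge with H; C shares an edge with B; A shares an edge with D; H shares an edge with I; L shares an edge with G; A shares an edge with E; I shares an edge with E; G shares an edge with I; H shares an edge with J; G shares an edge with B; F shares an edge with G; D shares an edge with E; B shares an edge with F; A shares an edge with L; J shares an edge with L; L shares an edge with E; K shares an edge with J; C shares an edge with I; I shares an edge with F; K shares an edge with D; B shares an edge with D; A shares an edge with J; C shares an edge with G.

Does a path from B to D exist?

Yes

Explore from B.
Distance 1: reach C, D, F, G.
Found D.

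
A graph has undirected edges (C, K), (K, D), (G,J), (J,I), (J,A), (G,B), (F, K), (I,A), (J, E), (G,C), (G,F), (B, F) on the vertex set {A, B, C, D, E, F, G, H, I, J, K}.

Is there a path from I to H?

Explore from I.
Distance 1: reach A, J.
Distance 2: reach E, G.
Distance 3: reach B, C, F.
Distance 4: reach K.
Distance 5: reach D.
The search is exhausted without reaching H; it lies in a different component.

No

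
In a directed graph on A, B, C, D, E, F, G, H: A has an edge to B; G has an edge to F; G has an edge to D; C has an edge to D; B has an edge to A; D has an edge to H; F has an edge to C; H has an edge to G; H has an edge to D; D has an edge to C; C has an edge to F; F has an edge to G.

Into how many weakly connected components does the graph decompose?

From A: component {A, B}.
From C: component {C, D, F, G, H}.
From E: component {E}.
That's 3 components.

3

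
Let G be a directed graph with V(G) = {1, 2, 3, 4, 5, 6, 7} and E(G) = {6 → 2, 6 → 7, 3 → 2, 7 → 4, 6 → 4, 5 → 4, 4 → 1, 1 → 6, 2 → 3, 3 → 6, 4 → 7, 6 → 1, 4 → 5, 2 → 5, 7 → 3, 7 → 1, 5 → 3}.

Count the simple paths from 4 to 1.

5

4→1
4→5→3→6→1
4→5→3→6→7→1
4→7→1
4→7→3→6→1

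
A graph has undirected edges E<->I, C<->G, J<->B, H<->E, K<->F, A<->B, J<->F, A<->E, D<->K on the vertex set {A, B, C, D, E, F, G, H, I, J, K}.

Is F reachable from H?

Yes

Explore from H.
Distance 1: reach E.
Distance 2: reach A, I.
Distance 3: reach B.
Distance 4: reach J.
Distance 5: reach F.
Found F.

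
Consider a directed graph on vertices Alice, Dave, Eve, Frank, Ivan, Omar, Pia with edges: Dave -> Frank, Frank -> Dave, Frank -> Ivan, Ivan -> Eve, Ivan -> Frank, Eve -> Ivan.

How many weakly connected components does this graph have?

From Alice: component {Alice}.
From Dave: component {Dave, Eve, Frank, Ivan}.
From Omar: component {Omar}.
From Pia: component {Pia}.
That's 4 components.

4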